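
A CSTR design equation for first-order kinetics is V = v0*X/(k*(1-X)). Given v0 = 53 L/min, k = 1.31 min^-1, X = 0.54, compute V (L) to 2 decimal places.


V = v0 * X / (k * (1 - X))
V = 53 * 0.54 / (1.31 * (1 - 0.54))
V = 28.62 / (1.31 * 0.46)
V = 28.62 / 0.6026
V = 47.49 L


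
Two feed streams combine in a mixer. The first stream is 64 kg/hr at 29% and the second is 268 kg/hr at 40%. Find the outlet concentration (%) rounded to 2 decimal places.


Mass balance on solute: F1*x1 + F2*x2 = F3*x3
F3 = F1 + F2 = 64 + 268 = 332 kg/hr
x3 = (F1*x1 + F2*x2)/F3
x3 = (64*0.29 + 268*0.4) / 332
x3 = 37.88%


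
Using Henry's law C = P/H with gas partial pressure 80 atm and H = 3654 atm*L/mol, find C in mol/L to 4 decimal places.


C = P / H
C = 80 / 3654
C = 0.0219 mol/L


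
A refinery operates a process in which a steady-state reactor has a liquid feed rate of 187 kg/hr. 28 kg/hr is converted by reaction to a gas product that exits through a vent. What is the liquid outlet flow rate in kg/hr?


Steady-state mass balance on the main outlet: F_out = F_in - F_removed
F_out = 187 - 28
F_out = 159 kg/hr


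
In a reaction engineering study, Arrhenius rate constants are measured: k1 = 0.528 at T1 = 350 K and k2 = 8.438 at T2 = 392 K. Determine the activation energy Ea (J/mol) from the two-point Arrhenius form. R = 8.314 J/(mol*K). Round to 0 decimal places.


Ea = R * ln(k2/k1) / (1/T1 - 1/T2)
ln(k2/k1) = ln(8.438/0.528) = 2.7714043
1/T1 - 1/T2 = 1/350 - 1/392 = 0.000306122449
Ea = 8.314 * 2.7714043 / 0.000306122449
Ea = 75269 J/mol


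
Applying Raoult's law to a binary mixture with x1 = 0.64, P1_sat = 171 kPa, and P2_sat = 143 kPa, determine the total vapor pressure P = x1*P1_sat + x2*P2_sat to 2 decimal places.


P = x1*P1_sat + x2*P2_sat
x2 = 1 - x1 = 1 - 0.64 = 0.36
P = 0.64*171 + 0.36*143
P = 109.44 + 51.48
P = 160.92 kPa


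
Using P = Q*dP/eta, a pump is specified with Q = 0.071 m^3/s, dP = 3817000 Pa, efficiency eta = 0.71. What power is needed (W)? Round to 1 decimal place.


P = Q * dP / eta
P = 0.071 * 3817000 / 0.71
P = 271007.0 / 0.71
P = 381700.0 W


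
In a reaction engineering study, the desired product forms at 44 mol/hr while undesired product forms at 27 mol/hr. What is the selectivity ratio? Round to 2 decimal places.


S = desired product rate / undesired product rate
S = 44 / 27
S = 1.63


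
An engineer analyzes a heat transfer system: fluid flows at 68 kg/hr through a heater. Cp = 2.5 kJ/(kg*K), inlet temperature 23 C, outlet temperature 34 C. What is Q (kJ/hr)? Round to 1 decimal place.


Q = m_dot * Cp * (T2 - T1)
Q = 68 * 2.5 * (34 - 23)
Q = 68 * 2.5 * 11
Q = 1870.0 kJ/hr


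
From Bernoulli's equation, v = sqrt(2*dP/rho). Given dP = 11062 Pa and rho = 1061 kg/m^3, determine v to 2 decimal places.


v = sqrt(2*dP/rho)
v = sqrt(2*11062/1061)
v = sqrt(20.852026)
v = 4.57 m/s


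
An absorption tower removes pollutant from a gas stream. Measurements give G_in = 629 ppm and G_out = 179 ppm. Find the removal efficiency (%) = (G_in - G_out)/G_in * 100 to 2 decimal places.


Efficiency = (G_in - G_out) / G_in * 100%
Efficiency = (629 - 179) / 629 * 100
Efficiency = 450 / 629 * 100
Efficiency = 71.54%


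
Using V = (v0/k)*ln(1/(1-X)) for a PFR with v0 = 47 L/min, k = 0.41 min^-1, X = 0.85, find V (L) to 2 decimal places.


V = (v0/k) * ln(1/(1-X))
V = (47/0.41) * ln(1/(1-0.85))
V = 114.634146 * ln(6.666667)
V = 114.634146 * 1.89712
V = 217.47 L


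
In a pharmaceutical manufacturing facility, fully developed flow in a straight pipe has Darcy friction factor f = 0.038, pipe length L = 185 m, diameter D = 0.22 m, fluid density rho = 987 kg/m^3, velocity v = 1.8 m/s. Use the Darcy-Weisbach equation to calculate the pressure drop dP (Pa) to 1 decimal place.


dP = f * (L/D) * (rho*v^2/2)
dP = 0.038 * (185/0.22) * (987*1.8^2/2)
L/D = 840.90909091
rho*v^2/2 = 987*3.24/2 = 1598.94
dP = 0.038 * 840.90909091 * 1598.94
dP = 51093.4 Pa


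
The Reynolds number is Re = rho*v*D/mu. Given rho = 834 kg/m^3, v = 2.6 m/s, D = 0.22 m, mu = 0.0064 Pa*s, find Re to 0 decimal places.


Re = rho * v * D / mu
Re = 834 * 2.6 * 0.22 / 0.0064
Re = 477.048 / 0.0064
Re = 74539


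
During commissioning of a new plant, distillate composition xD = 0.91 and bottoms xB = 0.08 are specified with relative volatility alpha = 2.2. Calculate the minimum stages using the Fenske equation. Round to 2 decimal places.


N_min = ln((xD*(1-xB))/(xB*(1-xD))) / ln(alpha)
Numerator inside ln: 0.8372 / 0.0072 = 116.277778
ln(116.277778) = 4.755982
ln(alpha) = ln(2.2) = 0.788457
N_min = 4.755982 / 0.788457 = 6.03


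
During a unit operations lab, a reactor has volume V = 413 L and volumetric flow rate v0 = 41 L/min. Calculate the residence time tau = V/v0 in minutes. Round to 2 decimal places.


tau = V / v0
tau = 413 / 41
tau = 10.07 min


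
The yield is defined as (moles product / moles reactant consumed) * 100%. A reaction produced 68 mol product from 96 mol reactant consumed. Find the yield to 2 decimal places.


Yield = (moles product / moles consumed) * 100%
Yield = (68 / 96) * 100
Yield = 0.7083 * 100
Yield = 70.83%


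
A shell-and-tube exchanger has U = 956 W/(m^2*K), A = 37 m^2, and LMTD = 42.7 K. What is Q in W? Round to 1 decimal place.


Q = U * A * LMTD
Q = 956 * 37 * 42.7
Q = 1510384.4 W


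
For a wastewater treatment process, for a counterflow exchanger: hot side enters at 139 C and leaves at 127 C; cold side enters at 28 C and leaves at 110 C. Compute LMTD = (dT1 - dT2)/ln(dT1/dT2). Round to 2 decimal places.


dT1 = Th_in - Tc_out = 139 - 110 = 29
dT2 = Th_out - Tc_in = 127 - 28 = 99
LMTD = (dT1 - dT2) / ln(dT1/dT2)
LMTD = (29 - 99) / ln(29/99)
LMTD = 57.01 K


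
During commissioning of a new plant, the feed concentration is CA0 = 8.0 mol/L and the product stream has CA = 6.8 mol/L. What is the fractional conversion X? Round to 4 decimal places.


X = (CA0 - CA) / CA0
X = (8.0 - 6.8) / 8.0
X = 1.2 / 8.0
X = 0.1500


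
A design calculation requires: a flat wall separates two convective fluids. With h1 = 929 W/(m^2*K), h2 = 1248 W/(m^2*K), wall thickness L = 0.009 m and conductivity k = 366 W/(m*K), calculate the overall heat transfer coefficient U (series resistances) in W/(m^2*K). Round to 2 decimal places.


1/U = 1/h1 + L/k + 1/h2
1/U = 1/929 + 0.009/366 + 1/1248
1/U = 0.0010764263 + 2.45902e-05 + 0.0008012821
1/U = 0.0019022986
U = 525.68 W/(m^2*K)


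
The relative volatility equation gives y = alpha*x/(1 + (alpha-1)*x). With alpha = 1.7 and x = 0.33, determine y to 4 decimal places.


y = alpha*x / (1 + (alpha-1)*x)
y = 1.7*0.33 / (1 + (1.7-1)*0.33)
y = 0.561 / (1 + 0.231)
y = 0.561 / 1.231
y = 0.4557


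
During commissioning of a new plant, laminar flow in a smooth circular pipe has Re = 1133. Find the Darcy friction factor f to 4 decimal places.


f = 64 / Re
f = 64 / 1133
f = 0.0565


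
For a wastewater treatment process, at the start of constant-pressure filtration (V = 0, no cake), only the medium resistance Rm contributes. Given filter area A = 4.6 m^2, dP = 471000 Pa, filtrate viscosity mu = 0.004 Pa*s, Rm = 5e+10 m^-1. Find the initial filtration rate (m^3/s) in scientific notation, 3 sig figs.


rate = A * dP / (mu * Rm)
rate = 4.6 * 471000 / (0.004 * 5e+10)
rate = 2166600.0 / 2.000e+08
rate = 1.08e-02 m^3/s


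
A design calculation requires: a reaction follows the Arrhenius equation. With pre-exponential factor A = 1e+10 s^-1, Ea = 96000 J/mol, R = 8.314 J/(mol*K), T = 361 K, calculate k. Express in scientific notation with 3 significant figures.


k = A * exp(-Ea/(R*T))
k = 1e+10 * exp(-96000 / (8.314 * 361))
k = 1e+10 * exp(-31.985564)
k = 1.28e-04


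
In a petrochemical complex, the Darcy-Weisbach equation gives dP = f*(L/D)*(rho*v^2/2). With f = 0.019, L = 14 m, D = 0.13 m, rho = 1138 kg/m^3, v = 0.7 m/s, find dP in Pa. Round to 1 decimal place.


dP = f * (L/D) * (rho*v^2/2)
dP = 0.019 * (14/0.13) * (1138*0.7^2/2)
L/D = 107.69230769
rho*v^2/2 = 1138*0.49/2 = 278.81
dP = 0.019 * 107.69230769 * 278.81
dP = 570.5 Pa


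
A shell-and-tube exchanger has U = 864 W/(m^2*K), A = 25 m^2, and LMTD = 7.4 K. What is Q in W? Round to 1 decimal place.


Q = U * A * LMTD
Q = 864 * 25 * 7.4
Q = 159840.0 W


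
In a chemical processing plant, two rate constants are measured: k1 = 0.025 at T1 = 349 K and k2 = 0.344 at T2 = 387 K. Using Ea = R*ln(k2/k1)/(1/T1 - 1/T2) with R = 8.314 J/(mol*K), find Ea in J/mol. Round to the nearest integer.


Ea = R * ln(k2/k1) / (1/T1 - 1/T2)
ln(k2/k1) = ln(0.344/0.025) = 2.6217658
1/T1 - 1/T2 = 1/349 - 1/387 = 0.000281350185
Ea = 8.314 * 2.6217658 / 0.000281350185
Ea = 77474 J/mol


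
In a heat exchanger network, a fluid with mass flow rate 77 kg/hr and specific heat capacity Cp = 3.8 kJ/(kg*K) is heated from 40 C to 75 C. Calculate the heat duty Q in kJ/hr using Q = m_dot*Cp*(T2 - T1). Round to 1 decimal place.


Q = m_dot * Cp * (T2 - T1)
Q = 77 * 3.8 * (75 - 40)
Q = 77 * 3.8 * 35
Q = 10241.0 kJ/hr


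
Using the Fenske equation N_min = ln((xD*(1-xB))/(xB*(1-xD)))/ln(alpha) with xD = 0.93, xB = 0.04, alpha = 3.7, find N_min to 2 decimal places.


N_min = ln((xD*(1-xB))/(xB*(1-xD))) / ln(alpha)
Numerator inside ln: 0.8928 / 0.0028 = 318.857143
ln(318.857143) = 5.764743
ln(alpha) = ln(3.7) = 1.308333
N_min = 5.764743 / 1.308333 = 4.41


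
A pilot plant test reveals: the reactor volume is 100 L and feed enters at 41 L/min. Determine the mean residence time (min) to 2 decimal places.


tau = V / v0
tau = 100 / 41
tau = 2.44 min


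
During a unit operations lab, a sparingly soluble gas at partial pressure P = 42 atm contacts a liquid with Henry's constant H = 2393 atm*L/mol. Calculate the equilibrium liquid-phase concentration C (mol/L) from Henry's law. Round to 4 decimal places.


C = P / H
C = 42 / 2393
C = 0.0176 mol/L


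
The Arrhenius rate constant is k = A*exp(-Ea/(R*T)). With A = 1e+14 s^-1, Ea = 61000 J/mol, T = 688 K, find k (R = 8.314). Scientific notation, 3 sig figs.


k = A * exp(-Ea/(R*T))
k = 1e+14 * exp(-61000 / (8.314 * 688))
k = 1e+14 * exp(-10.664276)
k = 2.34e+09


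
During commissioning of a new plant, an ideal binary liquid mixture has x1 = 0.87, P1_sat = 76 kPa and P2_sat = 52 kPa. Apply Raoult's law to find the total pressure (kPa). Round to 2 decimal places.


P = x1*P1_sat + x2*P2_sat
x2 = 1 - x1 = 1 - 0.87 = 0.13
P = 0.87*76 + 0.13*52
P = 66.12 + 6.76
P = 72.88 kPa


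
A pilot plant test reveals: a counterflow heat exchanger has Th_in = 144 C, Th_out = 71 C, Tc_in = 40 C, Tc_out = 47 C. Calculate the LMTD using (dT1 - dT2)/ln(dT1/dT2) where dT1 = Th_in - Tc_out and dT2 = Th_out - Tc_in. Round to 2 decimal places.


dT1 = Th_in - Tc_out = 144 - 47 = 97
dT2 = Th_out - Tc_in = 71 - 40 = 31
LMTD = (dT1 - dT2) / ln(dT1/dT2)
LMTD = (97 - 31) / ln(97/31)
LMTD = 57.86 K


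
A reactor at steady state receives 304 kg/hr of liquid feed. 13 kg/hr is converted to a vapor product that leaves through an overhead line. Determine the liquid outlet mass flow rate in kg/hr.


Steady-state mass balance on the main outlet: F_out = F_in - F_removed
F_out = 304 - 13
F_out = 291 kg/hr


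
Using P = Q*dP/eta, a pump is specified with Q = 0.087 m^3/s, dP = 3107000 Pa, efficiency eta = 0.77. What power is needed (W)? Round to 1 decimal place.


P = Q * dP / eta
P = 0.087 * 3107000 / 0.77
P = 270309.0 / 0.77
P = 351050.6 W


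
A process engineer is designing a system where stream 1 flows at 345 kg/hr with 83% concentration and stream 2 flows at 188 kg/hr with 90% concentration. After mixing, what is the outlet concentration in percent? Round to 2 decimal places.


Mass balance on solute: F1*x1 + F2*x2 = F3*x3
F3 = F1 + F2 = 345 + 188 = 533 kg/hr
x3 = (F1*x1 + F2*x2)/F3
x3 = (345*0.83 + 188*0.9) / 533
x3 = 85.47%


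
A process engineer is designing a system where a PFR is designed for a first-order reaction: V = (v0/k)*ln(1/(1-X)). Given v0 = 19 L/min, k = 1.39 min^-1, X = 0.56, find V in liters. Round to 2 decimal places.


V = (v0/k) * ln(1/(1-X))
V = (19/1.39) * ln(1/(1-0.56))
V = 13.669065 * ln(2.272727)
V = 13.669065 * 0.82098
V = 11.22 L


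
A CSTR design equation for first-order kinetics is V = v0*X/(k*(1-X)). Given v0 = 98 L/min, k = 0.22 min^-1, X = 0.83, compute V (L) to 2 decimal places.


V = v0 * X / (k * (1 - X))
V = 98 * 0.83 / (0.22 * (1 - 0.83))
V = 81.34 / (0.22 * 0.17)
V = 81.34 / 0.0374
V = 2174.87 L


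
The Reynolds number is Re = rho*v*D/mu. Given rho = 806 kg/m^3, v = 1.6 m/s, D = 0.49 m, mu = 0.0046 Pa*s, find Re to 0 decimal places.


Re = rho * v * D / mu
Re = 806 * 1.6 * 0.49 / 0.0046
Re = 631.904 / 0.0046
Re = 137370


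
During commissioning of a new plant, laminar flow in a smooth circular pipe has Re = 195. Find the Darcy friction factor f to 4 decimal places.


f = 64 / Re
f = 64 / 195
f = 0.3282


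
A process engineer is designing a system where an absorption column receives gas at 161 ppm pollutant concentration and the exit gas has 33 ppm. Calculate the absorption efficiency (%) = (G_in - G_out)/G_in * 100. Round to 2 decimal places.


Efficiency = (G_in - G_out) / G_in * 100%
Efficiency = (161 - 33) / 161 * 100
Efficiency = 128 / 161 * 100
Efficiency = 79.50%


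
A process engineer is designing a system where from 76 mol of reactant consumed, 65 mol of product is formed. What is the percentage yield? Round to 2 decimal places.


Yield = (moles product / moles consumed) * 100%
Yield = (65 / 76) * 100
Yield = 0.8553 * 100
Yield = 85.53%


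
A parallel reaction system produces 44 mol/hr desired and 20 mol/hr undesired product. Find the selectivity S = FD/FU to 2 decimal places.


S = desired product rate / undesired product rate
S = 44 / 20
S = 2.20


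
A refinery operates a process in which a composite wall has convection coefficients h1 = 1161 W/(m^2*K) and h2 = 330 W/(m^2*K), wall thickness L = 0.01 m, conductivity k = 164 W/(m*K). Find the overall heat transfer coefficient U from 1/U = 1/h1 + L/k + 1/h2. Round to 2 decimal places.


1/U = 1/h1 + L/k + 1/h2
1/U = 1/1161 + 0.01/164 + 1/330
1/U = 0.0008613264 + 6.09756e-05 + 0.003030303
1/U = 0.003952605
U = 253.00 W/(m^2*K)


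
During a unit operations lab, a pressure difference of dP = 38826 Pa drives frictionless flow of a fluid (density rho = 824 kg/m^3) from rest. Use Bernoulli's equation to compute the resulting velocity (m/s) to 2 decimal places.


v = sqrt(2*dP/rho)
v = sqrt(2*38826/824)
v = sqrt(94.237864)
v = 9.71 m/s


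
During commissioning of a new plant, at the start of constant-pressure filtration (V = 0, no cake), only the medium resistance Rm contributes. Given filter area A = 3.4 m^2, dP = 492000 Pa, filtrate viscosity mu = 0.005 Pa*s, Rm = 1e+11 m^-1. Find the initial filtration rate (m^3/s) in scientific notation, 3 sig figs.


rate = A * dP / (mu * Rm)
rate = 3.4 * 492000 / (0.005 * 1e+11)
rate = 1672800.0 / 5.000e+08
rate = 3.35e-03 m^3/s


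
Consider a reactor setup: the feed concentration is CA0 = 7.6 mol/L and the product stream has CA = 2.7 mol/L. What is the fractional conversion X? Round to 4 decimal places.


X = (CA0 - CA) / CA0
X = (7.6 - 2.7) / 7.6
X = 4.9 / 7.6
X = 0.6447


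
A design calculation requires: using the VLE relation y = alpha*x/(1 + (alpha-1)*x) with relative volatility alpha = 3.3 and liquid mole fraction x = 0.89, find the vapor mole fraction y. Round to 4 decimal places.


y = alpha*x / (1 + (alpha-1)*x)
y = 3.3*0.89 / (1 + (3.3-1)*0.89)
y = 2.937 / (1 + 2.047)
y = 2.937 / 3.047
y = 0.9639


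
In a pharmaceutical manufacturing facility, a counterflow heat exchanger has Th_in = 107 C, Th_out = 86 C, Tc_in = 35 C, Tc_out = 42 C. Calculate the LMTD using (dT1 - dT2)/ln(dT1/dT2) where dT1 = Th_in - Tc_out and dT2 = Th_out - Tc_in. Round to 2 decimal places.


dT1 = Th_in - Tc_out = 107 - 42 = 65
dT2 = Th_out - Tc_in = 86 - 35 = 51
LMTD = (dT1 - dT2) / ln(dT1/dT2)
LMTD = (65 - 51) / ln(65/51)
LMTD = 57.72 K


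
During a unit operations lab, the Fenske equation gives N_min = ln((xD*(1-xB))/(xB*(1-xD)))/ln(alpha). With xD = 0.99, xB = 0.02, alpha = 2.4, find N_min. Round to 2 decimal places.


N_min = ln((xD*(1-xB))/(xB*(1-xD))) / ln(alpha)
Numerator inside ln: 0.9702 / 0.0002 = 4851.0
ln(4851.0) = 8.48694
ln(alpha) = ln(2.4) = 0.875469
N_min = 8.48694 / 0.875469 = 9.69


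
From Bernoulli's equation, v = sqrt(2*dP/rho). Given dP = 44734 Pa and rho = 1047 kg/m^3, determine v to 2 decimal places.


v = sqrt(2*dP/rho)
v = sqrt(2*44734/1047)
v = sqrt(85.451767)
v = 9.24 m/s


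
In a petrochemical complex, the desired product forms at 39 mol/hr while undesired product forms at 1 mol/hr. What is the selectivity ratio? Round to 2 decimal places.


S = desired product rate / undesired product rate
S = 39 / 1
S = 39.00


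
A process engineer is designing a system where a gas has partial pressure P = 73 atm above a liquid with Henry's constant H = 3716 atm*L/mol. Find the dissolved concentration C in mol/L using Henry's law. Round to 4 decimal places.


C = P / H
C = 73 / 3716
C = 0.0196 mol/L


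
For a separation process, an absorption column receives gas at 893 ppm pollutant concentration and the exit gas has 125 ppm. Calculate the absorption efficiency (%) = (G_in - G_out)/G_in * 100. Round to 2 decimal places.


Efficiency = (G_in - G_out) / G_in * 100%
Efficiency = (893 - 125) / 893 * 100
Efficiency = 768 / 893 * 100
Efficiency = 86.00%


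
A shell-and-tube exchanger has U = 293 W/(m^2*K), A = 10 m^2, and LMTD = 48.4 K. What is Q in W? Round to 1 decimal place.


Q = U * A * LMTD
Q = 293 * 10 * 48.4
Q = 141812.0 W


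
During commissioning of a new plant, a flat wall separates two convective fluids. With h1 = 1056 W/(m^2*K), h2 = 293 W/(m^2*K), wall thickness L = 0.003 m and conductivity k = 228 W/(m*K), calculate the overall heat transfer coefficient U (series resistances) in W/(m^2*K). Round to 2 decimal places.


1/U = 1/h1 + L/k + 1/h2
1/U = 1/1056 + 0.003/228 + 1/293
1/U = 0.0009469697 + 1.31579e-05 + 0.0034129693
1/U = 0.0043730969
U = 228.67 W/(m^2*K)


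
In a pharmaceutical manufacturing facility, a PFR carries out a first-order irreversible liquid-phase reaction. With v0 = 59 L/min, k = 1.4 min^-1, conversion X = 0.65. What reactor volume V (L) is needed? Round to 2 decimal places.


V = (v0/k) * ln(1/(1-X))
V = (59/1.4) * ln(1/(1-0.65))
V = 42.142857 * ln(2.857143)
V = 42.142857 * 1.049822
V = 44.24 L


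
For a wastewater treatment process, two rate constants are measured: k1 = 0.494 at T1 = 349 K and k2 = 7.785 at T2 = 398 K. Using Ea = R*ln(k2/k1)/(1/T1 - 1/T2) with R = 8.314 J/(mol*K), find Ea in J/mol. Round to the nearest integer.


Ea = R * ln(k2/k1) / (1/T1 - 1/T2)
ln(k2/k1) = ln(7.785/0.494) = 2.7574186
1/T1 - 1/T2 = 1/349 - 1/398 = 0.000352766699
Ea = 8.314 * 2.7574186 / 0.000352766699
Ea = 64987 J/mol


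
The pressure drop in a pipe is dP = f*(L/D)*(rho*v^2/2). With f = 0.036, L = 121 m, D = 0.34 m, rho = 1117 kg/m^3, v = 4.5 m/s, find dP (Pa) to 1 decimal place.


dP = f * (L/D) * (rho*v^2/2)
dP = 0.036 * (121/0.34) * (1117*4.5^2/2)
L/D = 355.88235294
rho*v^2/2 = 1117*20.25/2 = 11309.625
dP = 0.036 * 355.88235294 * 11309.625
dP = 144896.3 Pa


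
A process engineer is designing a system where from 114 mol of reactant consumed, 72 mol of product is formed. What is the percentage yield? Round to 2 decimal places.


Yield = (moles product / moles consumed) * 100%
Yield = (72 / 114) * 100
Yield = 0.6316 * 100
Yield = 63.16%


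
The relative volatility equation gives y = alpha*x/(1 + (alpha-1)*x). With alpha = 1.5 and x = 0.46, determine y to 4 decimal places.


y = alpha*x / (1 + (alpha-1)*x)
y = 1.5*0.46 / (1 + (1.5-1)*0.46)
y = 0.69 / (1 + 0.23)
y = 0.69 / 1.23
y = 0.5610


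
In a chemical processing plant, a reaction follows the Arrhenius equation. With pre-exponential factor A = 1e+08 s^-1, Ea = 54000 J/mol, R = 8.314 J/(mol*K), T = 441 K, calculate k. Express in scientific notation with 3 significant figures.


k = A * exp(-Ea/(R*T))
k = 1e+08 * exp(-54000 / (8.314 * 441))
k = 1e+08 * exp(-14.728047)
k = 4.02e+01


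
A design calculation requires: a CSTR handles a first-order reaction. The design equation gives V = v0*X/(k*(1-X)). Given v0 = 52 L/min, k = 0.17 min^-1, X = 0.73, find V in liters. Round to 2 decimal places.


V = v0 * X / (k * (1 - X))
V = 52 * 0.73 / (0.17 * (1 - 0.73))
V = 37.96 / (0.17 * 0.27)
V = 37.96 / 0.0459
V = 827.02 L


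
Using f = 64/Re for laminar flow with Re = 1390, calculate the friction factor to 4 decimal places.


f = 64 / Re
f = 64 / 1390
f = 0.0460


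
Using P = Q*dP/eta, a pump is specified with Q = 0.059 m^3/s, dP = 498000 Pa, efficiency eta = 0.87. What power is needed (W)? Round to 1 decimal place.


P = Q * dP / eta
P = 0.059 * 498000 / 0.87
P = 29382.0 / 0.87
P = 33772.4 W


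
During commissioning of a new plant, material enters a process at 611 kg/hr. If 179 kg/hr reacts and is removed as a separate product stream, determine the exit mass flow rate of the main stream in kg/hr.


Steady-state mass balance on the main outlet: F_out = F_in - F_removed
F_out = 611 - 179
F_out = 432 kg/hr


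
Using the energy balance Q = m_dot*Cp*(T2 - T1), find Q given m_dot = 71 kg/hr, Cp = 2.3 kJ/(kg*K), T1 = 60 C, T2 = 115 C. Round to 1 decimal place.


Q = m_dot * Cp * (T2 - T1)
Q = 71 * 2.3 * (115 - 60)
Q = 71 * 2.3 * 55
Q = 8981.5 kJ/hr


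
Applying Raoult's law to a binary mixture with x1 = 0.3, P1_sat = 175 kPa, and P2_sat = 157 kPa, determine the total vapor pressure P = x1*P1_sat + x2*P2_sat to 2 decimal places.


P = x1*P1_sat + x2*P2_sat
x2 = 1 - x1 = 1 - 0.3 = 0.7
P = 0.3*175 + 0.7*157
P = 52.5 + 109.9
P = 162.40 kPa


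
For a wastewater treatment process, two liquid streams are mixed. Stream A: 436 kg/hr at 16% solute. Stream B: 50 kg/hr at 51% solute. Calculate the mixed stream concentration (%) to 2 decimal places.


Mass balance on solute: F1*x1 + F2*x2 = F3*x3
F3 = F1 + F2 = 436 + 50 = 486 kg/hr
x3 = (F1*x1 + F2*x2)/F3
x3 = (436*0.16 + 50*0.51) / 486
x3 = 19.60%


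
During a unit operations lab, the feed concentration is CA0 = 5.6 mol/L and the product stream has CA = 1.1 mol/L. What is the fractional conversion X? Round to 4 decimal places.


X = (CA0 - CA) / CA0
X = (5.6 - 1.1) / 5.6
X = 4.5 / 5.6
X = 0.8036


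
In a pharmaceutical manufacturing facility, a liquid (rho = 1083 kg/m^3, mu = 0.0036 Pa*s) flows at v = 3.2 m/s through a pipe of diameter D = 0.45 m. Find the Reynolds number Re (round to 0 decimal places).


Re = rho * v * D / mu
Re = 1083 * 3.2 * 0.45 / 0.0036
Re = 1559.52 / 0.0036
Re = 433200


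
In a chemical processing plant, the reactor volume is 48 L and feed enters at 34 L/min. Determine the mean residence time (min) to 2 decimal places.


tau = V / v0
tau = 48 / 34
tau = 1.41 min


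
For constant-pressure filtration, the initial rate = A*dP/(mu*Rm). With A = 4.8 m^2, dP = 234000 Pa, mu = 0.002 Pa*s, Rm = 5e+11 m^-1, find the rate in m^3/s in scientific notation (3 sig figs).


rate = A * dP / (mu * Rm)
rate = 4.8 * 234000 / (0.002 * 5e+11)
rate = 1123200.0 / 1.000e+09
rate = 1.12e-03 m^3/s


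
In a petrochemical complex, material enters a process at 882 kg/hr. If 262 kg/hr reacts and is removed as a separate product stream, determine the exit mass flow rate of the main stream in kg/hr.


Steady-state mass balance on the main outlet: F_out = F_in - F_removed
F_out = 882 - 262
F_out = 620 kg/hr


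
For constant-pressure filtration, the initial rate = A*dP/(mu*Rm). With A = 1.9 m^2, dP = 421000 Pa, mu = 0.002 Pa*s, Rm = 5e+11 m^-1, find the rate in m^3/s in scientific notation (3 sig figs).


rate = A * dP / (mu * Rm)
rate = 1.9 * 421000 / (0.002 * 5e+11)
rate = 799900.0 / 1.000e+09
rate = 8.00e-04 m^3/s


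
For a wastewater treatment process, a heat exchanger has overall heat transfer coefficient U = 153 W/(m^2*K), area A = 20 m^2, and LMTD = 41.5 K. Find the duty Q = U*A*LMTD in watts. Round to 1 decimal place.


Q = U * A * LMTD
Q = 153 * 20 * 41.5
Q = 126990.0 W


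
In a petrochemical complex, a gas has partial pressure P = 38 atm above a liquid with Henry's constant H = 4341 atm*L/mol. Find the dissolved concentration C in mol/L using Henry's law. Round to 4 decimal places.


C = P / H
C = 38 / 4341
C = 0.0088 mol/L


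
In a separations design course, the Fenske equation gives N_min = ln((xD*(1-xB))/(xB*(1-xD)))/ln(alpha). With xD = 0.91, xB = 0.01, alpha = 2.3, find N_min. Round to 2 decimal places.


N_min = ln((xD*(1-xB))/(xB*(1-xD))) / ln(alpha)
Numerator inside ln: 0.9009 / 0.0009 = 1001.0
ln(1001.0) = 6.908755
ln(alpha) = ln(2.3) = 0.832909
N_min = 6.908755 / 0.832909 = 8.29


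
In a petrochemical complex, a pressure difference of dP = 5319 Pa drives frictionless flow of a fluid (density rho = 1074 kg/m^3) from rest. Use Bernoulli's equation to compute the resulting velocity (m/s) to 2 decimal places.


v = sqrt(2*dP/rho)
v = sqrt(2*5319/1074)
v = sqrt(9.905028)
v = 3.15 m/s


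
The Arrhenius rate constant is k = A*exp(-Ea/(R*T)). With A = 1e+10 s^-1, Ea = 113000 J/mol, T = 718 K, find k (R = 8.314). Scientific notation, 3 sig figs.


k = A * exp(-Ea/(R*T))
k = 1e+10 * exp(-113000 / (8.314 * 718))
k = 1e+10 * exp(-18.929711)
k = 6.01e+01


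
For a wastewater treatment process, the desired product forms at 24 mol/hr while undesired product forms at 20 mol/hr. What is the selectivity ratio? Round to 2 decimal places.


S = desired product rate / undesired product rate
S = 24 / 20
S = 1.20


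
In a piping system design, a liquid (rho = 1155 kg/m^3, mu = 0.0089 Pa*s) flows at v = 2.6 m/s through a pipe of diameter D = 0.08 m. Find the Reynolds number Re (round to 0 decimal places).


Re = rho * v * D / mu
Re = 1155 * 2.6 * 0.08 / 0.0089
Re = 240.24 / 0.0089
Re = 26993


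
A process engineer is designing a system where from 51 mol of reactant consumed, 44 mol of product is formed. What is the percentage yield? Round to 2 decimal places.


Yield = (moles product / moles consumed) * 100%
Yield = (44 / 51) * 100
Yield = 0.8627 * 100
Yield = 86.27%


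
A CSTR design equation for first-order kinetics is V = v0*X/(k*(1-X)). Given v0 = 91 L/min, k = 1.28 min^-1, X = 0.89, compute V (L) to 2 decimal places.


V = v0 * X / (k * (1 - X))
V = 91 * 0.89 / (1.28 * (1 - 0.89))
V = 80.99 / (1.28 * 0.11)
V = 80.99 / 0.1408
V = 575.21 L


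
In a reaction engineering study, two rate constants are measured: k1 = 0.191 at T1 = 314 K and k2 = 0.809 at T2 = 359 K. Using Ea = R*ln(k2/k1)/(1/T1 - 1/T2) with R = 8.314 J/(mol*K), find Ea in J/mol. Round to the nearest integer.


Ea = R * ln(k2/k1) / (1/T1 - 1/T2)
ln(k2/k1) = ln(0.809/0.191) = 1.4435255
1/T1 - 1/T2 = 1/314 - 1/359 = 0.000399198055
Ea = 8.314 * 1.4435255 / 0.000399198055
Ea = 30064 J/mol


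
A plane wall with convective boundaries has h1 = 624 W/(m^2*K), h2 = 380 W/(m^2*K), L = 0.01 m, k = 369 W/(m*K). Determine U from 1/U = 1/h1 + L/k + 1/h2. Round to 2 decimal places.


1/U = 1/h1 + L/k + 1/h2
1/U = 1/624 + 0.01/369 + 1/380
1/U = 0.0016025641 + 2.71003e-05 + 0.0026315789
1/U = 0.0042612433
U = 234.67 W/(m^2*K)


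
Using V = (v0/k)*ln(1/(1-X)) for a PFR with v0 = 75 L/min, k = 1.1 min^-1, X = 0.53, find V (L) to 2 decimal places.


V = (v0/k) * ln(1/(1-X))
V = (75/1.1) * ln(1/(1-0.53))
V = 68.181818 * ln(2.12766)
V = 68.181818 * 0.755023
V = 51.48 L


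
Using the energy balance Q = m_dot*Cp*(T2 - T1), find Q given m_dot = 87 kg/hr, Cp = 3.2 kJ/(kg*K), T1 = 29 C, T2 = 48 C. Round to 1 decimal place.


Q = m_dot * Cp * (T2 - T1)
Q = 87 * 3.2 * (48 - 29)
Q = 87 * 3.2 * 19
Q = 5289.6 kJ/hr


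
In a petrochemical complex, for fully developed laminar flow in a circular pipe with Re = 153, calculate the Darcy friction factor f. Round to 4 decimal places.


f = 64 / Re
f = 64 / 153
f = 0.4183


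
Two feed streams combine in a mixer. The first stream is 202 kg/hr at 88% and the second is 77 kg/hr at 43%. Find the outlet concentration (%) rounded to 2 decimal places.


Mass balance on solute: F1*x1 + F2*x2 = F3*x3
F3 = F1 + F2 = 202 + 77 = 279 kg/hr
x3 = (F1*x1 + F2*x2)/F3
x3 = (202*0.88 + 77*0.43) / 279
x3 = 75.58%


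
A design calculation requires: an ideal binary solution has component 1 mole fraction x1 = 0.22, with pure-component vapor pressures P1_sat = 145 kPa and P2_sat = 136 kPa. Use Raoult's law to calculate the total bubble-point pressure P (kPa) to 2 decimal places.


P = x1*P1_sat + x2*P2_sat
x2 = 1 - x1 = 1 - 0.22 = 0.78
P = 0.22*145 + 0.78*136
P = 31.9 + 106.08
P = 137.98 kPa


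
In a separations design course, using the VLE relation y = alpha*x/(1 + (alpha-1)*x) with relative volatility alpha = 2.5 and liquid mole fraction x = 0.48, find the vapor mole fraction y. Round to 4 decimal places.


y = alpha*x / (1 + (alpha-1)*x)
y = 2.5*0.48 / (1 + (2.5-1)*0.48)
y = 1.2 / (1 + 0.72)
y = 1.2 / 1.72
y = 0.6977


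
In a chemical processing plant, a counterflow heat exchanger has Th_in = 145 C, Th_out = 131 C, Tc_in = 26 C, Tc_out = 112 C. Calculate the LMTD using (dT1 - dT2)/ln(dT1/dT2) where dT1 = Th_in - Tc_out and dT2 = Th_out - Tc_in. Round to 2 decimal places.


dT1 = Th_in - Tc_out = 145 - 112 = 33
dT2 = Th_out - Tc_in = 131 - 26 = 105
LMTD = (dT1 - dT2) / ln(dT1/dT2)
LMTD = (33 - 105) / ln(33/105)
LMTD = 62.21 K


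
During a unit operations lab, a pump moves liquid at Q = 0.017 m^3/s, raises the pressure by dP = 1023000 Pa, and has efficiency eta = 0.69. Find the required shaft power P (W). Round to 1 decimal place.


P = Q * dP / eta
P = 0.017 * 1023000 / 0.69
P = 17391.0 / 0.69
P = 25204.3 W


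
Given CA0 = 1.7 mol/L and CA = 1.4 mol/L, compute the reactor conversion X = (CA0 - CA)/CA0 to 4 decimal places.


X = (CA0 - CA) / CA0
X = (1.7 - 1.4) / 1.7
X = 0.3 / 1.7
X = 0.1765


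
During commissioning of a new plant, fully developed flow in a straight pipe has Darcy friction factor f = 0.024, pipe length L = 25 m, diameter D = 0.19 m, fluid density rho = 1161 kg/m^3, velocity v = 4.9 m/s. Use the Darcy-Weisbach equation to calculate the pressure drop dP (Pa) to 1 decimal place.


dP = f * (L/D) * (rho*v^2/2)
dP = 0.024 * (25/0.19) * (1161*4.9^2/2)
L/D = 131.57894737
rho*v^2/2 = 1161*24.01/2 = 13937.805
dP = 0.024 * 131.57894737 * 13937.805
dP = 44014.1 Pa


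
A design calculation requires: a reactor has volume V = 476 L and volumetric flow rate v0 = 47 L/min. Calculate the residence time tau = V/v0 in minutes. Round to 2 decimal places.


tau = V / v0
tau = 476 / 47
tau = 10.13 min


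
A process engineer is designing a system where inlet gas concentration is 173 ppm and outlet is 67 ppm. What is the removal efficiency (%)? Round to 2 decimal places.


Efficiency = (G_in - G_out) / G_in * 100%
Efficiency = (173 - 67) / 173 * 100
Efficiency = 106 / 173 * 100
Efficiency = 61.27%


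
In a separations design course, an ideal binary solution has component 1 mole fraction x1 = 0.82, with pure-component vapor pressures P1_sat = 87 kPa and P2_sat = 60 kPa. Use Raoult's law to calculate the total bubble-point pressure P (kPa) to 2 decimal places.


P = x1*P1_sat + x2*P2_sat
x2 = 1 - x1 = 1 - 0.82 = 0.18
P = 0.82*87 + 0.18*60
P = 71.34 + 10.8
P = 82.14 kPa


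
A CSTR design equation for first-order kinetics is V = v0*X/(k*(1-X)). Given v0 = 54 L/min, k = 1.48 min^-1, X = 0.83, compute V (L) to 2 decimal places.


V = v0 * X / (k * (1 - X))
V = 54 * 0.83 / (1.48 * (1 - 0.83))
V = 44.82 / (1.48 * 0.17)
V = 44.82 / 0.2516
V = 178.14 L


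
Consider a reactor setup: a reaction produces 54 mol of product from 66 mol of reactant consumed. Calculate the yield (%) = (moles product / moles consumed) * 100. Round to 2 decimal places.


Yield = (moles product / moles consumed) * 100%
Yield = (54 / 66) * 100
Yield = 0.8182 * 100
Yield = 81.82%


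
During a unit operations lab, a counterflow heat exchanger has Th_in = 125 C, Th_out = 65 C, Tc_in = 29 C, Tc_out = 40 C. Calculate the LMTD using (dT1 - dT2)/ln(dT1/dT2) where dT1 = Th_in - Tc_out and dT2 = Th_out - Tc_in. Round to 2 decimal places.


dT1 = Th_in - Tc_out = 125 - 40 = 85
dT2 = Th_out - Tc_in = 65 - 29 = 36
LMTD = (dT1 - dT2) / ln(dT1/dT2)
LMTD = (85 - 36) / ln(85/36)
LMTD = 57.03 K


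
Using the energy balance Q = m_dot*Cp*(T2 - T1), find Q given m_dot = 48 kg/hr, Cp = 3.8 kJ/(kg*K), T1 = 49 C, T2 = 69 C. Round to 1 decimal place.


Q = m_dot * Cp * (T2 - T1)
Q = 48 * 3.8 * (69 - 49)
Q = 48 * 3.8 * 20
Q = 3648.0 kJ/hr


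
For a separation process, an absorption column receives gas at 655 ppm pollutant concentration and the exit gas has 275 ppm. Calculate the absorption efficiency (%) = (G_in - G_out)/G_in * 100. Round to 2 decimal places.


Efficiency = (G_in - G_out) / G_in * 100%
Efficiency = (655 - 275) / 655 * 100
Efficiency = 380 / 655 * 100
Efficiency = 58.02%


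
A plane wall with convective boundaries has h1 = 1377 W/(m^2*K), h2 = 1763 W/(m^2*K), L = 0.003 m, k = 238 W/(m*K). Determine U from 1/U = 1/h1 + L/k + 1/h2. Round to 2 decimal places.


1/U = 1/h1 + L/k + 1/h2
1/U = 1/1377 + 0.003/238 + 1/1763
1/U = 0.0007262164 + 1.2605e-05 + 0.000567215
1/U = 0.0013060364
U = 765.68 W/(m^2*K)


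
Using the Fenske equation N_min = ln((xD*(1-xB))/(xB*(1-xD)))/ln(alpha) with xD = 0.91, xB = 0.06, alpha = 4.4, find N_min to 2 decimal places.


N_min = ln((xD*(1-xB))/(xB*(1-xD))) / ln(alpha)
Numerator inside ln: 0.8554 / 0.0054 = 158.407407
ln(158.407407) = 5.06517
ln(alpha) = ln(4.4) = 1.481605
N_min = 5.06517 / 1.481605 = 3.42


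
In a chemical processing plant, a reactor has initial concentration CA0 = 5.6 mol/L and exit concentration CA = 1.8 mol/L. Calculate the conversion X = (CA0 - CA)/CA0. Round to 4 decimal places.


X = (CA0 - CA) / CA0
X = (5.6 - 1.8) / 5.6
X = 3.8 / 5.6
X = 0.6786


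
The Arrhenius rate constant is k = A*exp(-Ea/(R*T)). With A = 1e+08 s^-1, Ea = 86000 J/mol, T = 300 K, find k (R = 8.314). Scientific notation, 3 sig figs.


k = A * exp(-Ea/(R*T))
k = 1e+08 * exp(-86000 / (8.314 * 300))
k = 1e+08 * exp(-34.479994)
k = 1.06e-07


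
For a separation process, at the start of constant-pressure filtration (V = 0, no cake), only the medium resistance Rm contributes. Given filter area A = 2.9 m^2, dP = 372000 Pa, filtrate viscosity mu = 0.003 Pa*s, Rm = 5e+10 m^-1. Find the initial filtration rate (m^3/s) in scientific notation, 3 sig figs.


rate = A * dP / (mu * Rm)
rate = 2.9 * 372000 / (0.003 * 5e+10)
rate = 1078800.0 / 1.500e+08
rate = 7.19e-03 m^3/s


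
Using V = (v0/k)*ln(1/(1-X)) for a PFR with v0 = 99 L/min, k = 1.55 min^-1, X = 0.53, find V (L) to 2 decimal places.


V = (v0/k) * ln(1/(1-X))
V = (99/1.55) * ln(1/(1-0.53))
V = 63.870968 * ln(2.12766)
V = 63.870968 * 0.755023
V = 48.22 L


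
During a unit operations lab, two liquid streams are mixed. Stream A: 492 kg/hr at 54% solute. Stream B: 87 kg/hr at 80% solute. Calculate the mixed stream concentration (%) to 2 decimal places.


Mass balance on solute: F1*x1 + F2*x2 = F3*x3
F3 = F1 + F2 = 492 + 87 = 579 kg/hr
x3 = (F1*x1 + F2*x2)/F3
x3 = (492*0.54 + 87*0.8) / 579
x3 = 57.91%


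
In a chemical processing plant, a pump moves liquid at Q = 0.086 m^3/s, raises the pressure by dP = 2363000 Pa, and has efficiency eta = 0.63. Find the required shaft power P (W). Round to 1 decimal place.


P = Q * dP / eta
P = 0.086 * 2363000 / 0.63
P = 203218.0 / 0.63
P = 322568.3 W


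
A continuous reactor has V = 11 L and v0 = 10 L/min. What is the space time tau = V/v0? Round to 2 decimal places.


tau = V / v0
tau = 11 / 10
tau = 1.10 min


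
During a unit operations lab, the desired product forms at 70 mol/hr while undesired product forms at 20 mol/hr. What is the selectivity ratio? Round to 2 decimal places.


S = desired product rate / undesired product rate
S = 70 / 20
S = 3.50


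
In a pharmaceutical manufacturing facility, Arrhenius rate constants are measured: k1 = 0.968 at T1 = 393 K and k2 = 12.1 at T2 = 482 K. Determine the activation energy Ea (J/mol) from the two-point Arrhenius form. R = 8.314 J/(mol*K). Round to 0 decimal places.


Ea = R * ln(k2/k1) / (1/T1 - 1/T2)
ln(k2/k1) = ln(12.1/0.968) = 2.5257286
1/T1 - 1/T2 = 1/393 - 1/482 = 0.000469840465
Ea = 8.314 * 2.5257286 / 0.000469840465
Ea = 44694 J/mol


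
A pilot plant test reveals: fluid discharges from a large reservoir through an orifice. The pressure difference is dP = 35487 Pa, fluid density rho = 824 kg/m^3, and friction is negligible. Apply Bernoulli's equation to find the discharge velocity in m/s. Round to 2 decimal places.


v = sqrt(2*dP/rho)
v = sqrt(2*35487/824)
v = sqrt(86.133495)
v = 9.28 m/s


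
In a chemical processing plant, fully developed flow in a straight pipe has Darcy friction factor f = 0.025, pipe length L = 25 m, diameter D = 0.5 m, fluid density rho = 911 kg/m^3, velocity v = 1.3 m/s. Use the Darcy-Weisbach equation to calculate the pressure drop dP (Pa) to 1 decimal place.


dP = f * (L/D) * (rho*v^2/2)
dP = 0.025 * (25/0.5) * (911*1.3^2/2)
L/D = 50.0
rho*v^2/2 = 911*1.69/2 = 769.795
dP = 0.025 * 50.0 * 769.795
dP = 962.2 Pa


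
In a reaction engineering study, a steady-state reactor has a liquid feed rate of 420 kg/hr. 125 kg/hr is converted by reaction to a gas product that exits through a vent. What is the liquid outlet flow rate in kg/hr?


Steady-state mass balance on the main outlet: F_out = F_in - F_removed
F_out = 420 - 125
F_out = 295 kg/hr


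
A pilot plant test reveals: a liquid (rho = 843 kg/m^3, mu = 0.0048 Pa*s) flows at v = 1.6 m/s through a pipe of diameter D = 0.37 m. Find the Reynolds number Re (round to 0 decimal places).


Re = rho * v * D / mu
Re = 843 * 1.6 * 0.37 / 0.0048
Re = 499.056 / 0.0048
Re = 103970


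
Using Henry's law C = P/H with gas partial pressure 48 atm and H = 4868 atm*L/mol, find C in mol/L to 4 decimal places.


C = P / H
C = 48 / 4868
C = 0.0099 mol/L


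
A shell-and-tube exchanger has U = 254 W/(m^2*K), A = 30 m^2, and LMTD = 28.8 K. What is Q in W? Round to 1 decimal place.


Q = U * A * LMTD
Q = 254 * 30 * 28.8
Q = 219456.0 W


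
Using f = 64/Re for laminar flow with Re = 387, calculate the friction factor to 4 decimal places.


f = 64 / Re
f = 64 / 387
f = 0.1654


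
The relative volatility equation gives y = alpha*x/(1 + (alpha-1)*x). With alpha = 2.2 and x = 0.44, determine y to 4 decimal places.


y = alpha*x / (1 + (alpha-1)*x)
y = 2.2*0.44 / (1 + (2.2-1)*0.44)
y = 0.968 / (1 + 0.528)
y = 0.968 / 1.528
y = 0.6335


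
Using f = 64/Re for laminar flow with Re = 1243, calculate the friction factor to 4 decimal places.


f = 64 / Re
f = 64 / 1243
f = 0.0515


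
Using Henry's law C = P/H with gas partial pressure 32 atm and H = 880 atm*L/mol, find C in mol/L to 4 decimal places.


C = P / H
C = 32 / 880
C = 0.0364 mol/L


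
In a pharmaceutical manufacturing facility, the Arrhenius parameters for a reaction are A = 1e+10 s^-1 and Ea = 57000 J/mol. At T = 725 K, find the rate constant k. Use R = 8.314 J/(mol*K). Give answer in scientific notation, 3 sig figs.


k = A * exp(-Ea/(R*T))
k = 1e+10 * exp(-57000 / (8.314 * 725))
k = 1e+10 * exp(-9.456422)
k = 7.82e+05


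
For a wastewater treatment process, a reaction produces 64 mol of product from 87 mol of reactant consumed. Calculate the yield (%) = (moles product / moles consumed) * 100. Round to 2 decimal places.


Yield = (moles product / moles consumed) * 100%
Yield = (64 / 87) * 100
Yield = 0.7356 * 100
Yield = 73.56%


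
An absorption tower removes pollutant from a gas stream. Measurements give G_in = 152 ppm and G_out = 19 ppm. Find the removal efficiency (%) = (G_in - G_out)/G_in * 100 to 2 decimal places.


Efficiency = (G_in - G_out) / G_in * 100%
Efficiency = (152 - 19) / 152 * 100
Efficiency = 133 / 152 * 100
Efficiency = 87.50%
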